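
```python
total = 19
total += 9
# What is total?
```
Trace:
  total=19
  total=28

Final answer: 28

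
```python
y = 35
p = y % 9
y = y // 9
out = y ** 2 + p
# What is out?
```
Trace:
  y=35
  y=35, p=8
  y=3, p=8
  y=3, p=8, out=17

Final answer: 17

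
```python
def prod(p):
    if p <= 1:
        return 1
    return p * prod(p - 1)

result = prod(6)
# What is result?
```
Call trace:
prod(p=6)
  prod(p=5)
    prod(p=4)
      prod(p=3)
        prod(p=2)
          prod(p=1)
          -> return 1
        -> return 2
      -> return 6
    -> return 24
  -> return 120
-> return 720

Final answer: 720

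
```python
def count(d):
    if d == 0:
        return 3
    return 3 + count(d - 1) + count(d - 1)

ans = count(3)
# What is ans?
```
Call trace (a repeated sub-call is expanded the first time; later identical calls just restate its return value):
count(d=3)
  count(d=2)
    count(d=1)
      count(d=0)
      -> return 3
      count(d=0)
      -> return 3
    -> return 9
    count(d=1) -> return 9  (same call as traced above)
  -> return 21
  count(d=2) -> return 21  (same call as traced above)
-> return 45

Final answer: 45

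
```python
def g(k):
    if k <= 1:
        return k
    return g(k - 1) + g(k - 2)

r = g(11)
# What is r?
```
Call trace (a repeated sub-call is expanded the first time; later identical calls just restate its return value):
g(k=11)
  g(k=10)
    g(k=9)
      g(k=8)
        g(k=7)
          g(k=6)
            g(k=5)
              g(k=4)
                g(k=3)
                  g(k=2)
                    g(k=1)
                    -> return 1
                    g(k=0)
                    -> return 0
                  -> return 1
                  g(k=1)
                  -> return 1
                -> return 2
                g(k=2) -> return 1  (same call as traced above)
              -> return 3
              g(k=3) -> return 2  (same call as traced above)
            -> return 5
            g(k=4) -> return 3  (same call as traced above)
          -> return 8
          g(k=5) -> return 5  (same call as traced above)
        -> return 13
        g(k=6) -> return 8  (same call as traced above)
      -> return 21
      g(k=7) -> return 13  (same call as traced above)
    -> return 34
    g(k=8) -> return 21  (same call as traced above)
  -> return 55
  g(k=9) -> return 34  (same call as traced above)
-> return 89

Final answer: 89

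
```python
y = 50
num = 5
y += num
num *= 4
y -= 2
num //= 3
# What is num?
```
Trace:
  y=50
  y=50, num=5
  y=55, num=5
  y=55, num=20
  y=53, num=20
  y=53, num=6

Final answer: 6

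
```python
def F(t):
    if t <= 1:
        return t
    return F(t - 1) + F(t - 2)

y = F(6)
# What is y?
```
Call trace (a repeated sub-call is expanded the first time; later identical calls just restate its return value):
F(t=6)
  F(t=5)
    F(t=4)
      F(t=3)
        F(t=2)
          F(t=1)
          -> return 1
          F(t=0)
          -> return 0
        -> return 1
        F(t=1)
        -> return 1
      -> return 2
      F(t=2) -> return 1  (same call as traced above)
    -> return 3
    F(t=3) -> return 2  (same call as traced above)
  -> return 5
  F(t=4) -> return 3  (same call as traced above)
-> return 8

Final answer: 8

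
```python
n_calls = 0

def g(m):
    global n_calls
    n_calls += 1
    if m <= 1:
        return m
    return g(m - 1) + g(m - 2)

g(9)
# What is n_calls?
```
Call trace (a repeated sub-call is expanded the first time; later identical calls just restate its return value):
g(m=9)
  g(m=8)
    g(m=7)
      g(m=6)
        g(m=5)
          g(m=4)
            g(m=3)
              g(m=2)
                g(m=1)
                -> return 1
                g(m=0)
                -> return 0
              -> return 1
              g(m=1)
              -> return 1
            -> return 2
            g(m=2) -> return 1  (same call as traced above)
          -> return 3
          g(m=3) -> return 2  (same call as traced above)
        -> return 5
        g(m=4) -> return 3  (same call as traced above)
      -> return 8
      g(m=5) -> return 5  (same call as traced above)
    -> return 13
    g(m=6) -> return 8  (same call as traced above)
  -> return 21
  g(m=7) -> return 13  (same call as traced above)
-> return 34

n_calls is incremented once per call, so count the calls in each subtree. Let C(m) = number of calls made by g(m).
C(0) = C(1) = 1 (base case, no recursion); C(m) = 1 + C(m - 1) + C(m - 2) otherwise.
C(2) = 1 + C(1) + C(0) = 1 + 1 + 1 = 3
C(3) = 1 + C(2) + C(1) = 1 + 3 + 1 = 5
C(4) = 1 + C(3) + C(2) = 1 + 5 + 3 = 9
C(5) = 1 + C(4) + C(3) = 1 + 9 + 5 = 15
C(6) = 1 + C(5) + C(4) = 1 + 15 + 9 = 25
C(7) = 1 + C(6) + C(5) = 1 + 25 + 15 = 41
C(8) = 1 + C(7) + C(6) = 1 + 41 + 25 = 67
C(9) = 1 + C(8) + C(7) = 1 + 67 + 41 = 109
n_calls = C(9) = 109

Final answer: 109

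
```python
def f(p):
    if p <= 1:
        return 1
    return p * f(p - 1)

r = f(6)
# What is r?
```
Call trace:
f(p=6)
  f(p=5)
    f(p=4)
      f(p=3)
        f(p=2)
          f(p=1)
          -> return 1
        -> return 2
      -> return 6
    -> return 24
  -> return 120
-> return 720

Final answer: 720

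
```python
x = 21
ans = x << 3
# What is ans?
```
Trace:
  x=21
  x=21, ans=168

Final answer: 168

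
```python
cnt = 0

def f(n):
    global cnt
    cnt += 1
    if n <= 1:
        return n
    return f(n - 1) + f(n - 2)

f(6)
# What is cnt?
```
Call trace (a repeated sub-call is expanded the first time; later identical calls just restate its return value):
f(n=6)
  f(n=5)
    f(n=4)
      f(n=3)
        f(n=2)
          f(n=1)
          -> return 1
          f(n=0)
          -> return 0
        -> return 1
        f(n=1)
        -> return 1
      -> return 2
      f(n=2) -> return 1  (same call as traced above)
    -> return 3
    f(n=3) -> return 2  (same call as traced above)
  -> return 5
  f(n=4) -> return 3  (same call as traced above)
-> return 8

cnt is incremented once per call, so count the calls in each subtree. Let C(n) = number of calls made by f(n).
C(0) = C(1) = 1 (base case, no recursion); C(n) = 1 + C(n - 1) + C(n - 2) otherwise.
C(2) = 1 + C(1) + C(0) = 1 + 1 + 1 = 3
C(3) = 1 + C(2) + C(1) = 1 + 3 + 1 = 5
C(4) = 1 + C(3) + C(2) = 1 + 5 + 3 = 9
C(5) = 1 + C(4) + C(3) = 1 + 9 + 5 = 15
C(6) = 1 + C(5) + C(4) = 1 + 15 + 9 = 25
cnt = C(6) = 25

Final answer: 25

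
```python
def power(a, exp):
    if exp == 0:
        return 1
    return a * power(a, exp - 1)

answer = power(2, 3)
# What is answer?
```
Call trace:
power(a=2, exp=3)
  power(a=2, exp=2)
    power(a=2, exp=1)
      power(a=2, exp=0)
      -> return 1
    -> return 2
  -> return 4
-> return 8

Final answer: 8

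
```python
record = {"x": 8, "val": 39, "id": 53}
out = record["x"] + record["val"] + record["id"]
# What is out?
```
Trace:
  record={'x': 8, 'val': 39, 'id': 53}
  record={'x': 8, 'val': 39, 'id': 53}, out=100

Final answer: 100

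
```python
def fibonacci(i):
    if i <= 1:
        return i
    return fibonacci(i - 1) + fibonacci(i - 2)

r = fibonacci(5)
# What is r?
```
Call trace (a repeated sub-call is expanded the first time; later identical calls just restate its return value):
fibonacci(i=5)
  fibonacci(i=4)
    fibonacci(i=3)
      fibonacci(i=2)
        fibonacci(i=1)
        -> return 1
        fibonacci(i=0)
        -> return 0
      -> return 1
      fibonacci(i=1)
      -> return 1
    -> return 2
    fibonacci(i=2) -> return 1  (same call as traced above)
  -> return 3
  fibonacci(i=3) -> return 2  (same call as traced above)
-> return 5

Final answer: 5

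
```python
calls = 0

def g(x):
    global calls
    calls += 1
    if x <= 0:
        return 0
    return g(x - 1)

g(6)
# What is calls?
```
Call trace:
g(x=6)
  g(x=5)
    g(x=4)
      g(x=3)
        g(x=2)
          g(x=1)
            g(x=0)
            -> return 0
          -> return 0
        -> return 0
      -> return 0
    -> return 0
  -> return 0
-> return 0

calls is incremented once per call. g is entered once for each x = 6, 5, 4, 3, 2, 1, 0 (the x <= 0 call returns without recursing), i.e. 6 + 1 calls.
calls = 7

Final answer: 7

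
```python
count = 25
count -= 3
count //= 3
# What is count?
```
Trace:
  count=25
  count=22
  count=7

Final answer: 7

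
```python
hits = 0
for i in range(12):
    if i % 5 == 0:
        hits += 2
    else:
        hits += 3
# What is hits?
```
Trace:
  hits=0
  hits=2, i=0
  hits=5, i=1
  hits=8, i=2
  hits=11, i=3
  hits=14, i=4
  hits=16, i=5
  hits=19, i=6
  hits=22, i=7
  hits=25, i=8
  hits=28, i=9
  hits=30, i=10
  hits=33, i=11

Final answer: 33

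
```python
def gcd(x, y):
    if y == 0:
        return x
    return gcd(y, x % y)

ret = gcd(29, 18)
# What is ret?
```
Call trace:
gcd(x=29, y=18)
  gcd(x=18, y=11)
    gcd(x=11, y=7)
      gcd(x=7, y=4)
        gcd(x=4, y=3)
          gcd(x=3, y=1)
            gcd(x=1, y=0)
            -> return 1
          -> return 1
        -> return 1
      -> return 1
    -> return 1
  -> return 1
-> return 1

Final answer: 1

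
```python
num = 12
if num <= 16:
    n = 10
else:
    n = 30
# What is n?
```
Trace:
  num=12
  num=12, n=10

Final answer: 10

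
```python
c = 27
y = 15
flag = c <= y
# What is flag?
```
Trace:
  c=27
  c=27, y=15
  c=27, y=15, flag=False

Final answer: False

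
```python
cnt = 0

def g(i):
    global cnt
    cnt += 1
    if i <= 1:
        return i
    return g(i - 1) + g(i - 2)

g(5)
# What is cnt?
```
Call trace (a repeated sub-call is expanded the first time; later identical calls just restate its return value):
g(i=5)
  g(i=4)
    g(i=3)
      g(i=2)
        g(i=1)
        -> return 1
        g(i=0)
        -> return 0
      -> return 1
      g(i=1)
      -> return 1
    -> return 2
    g(i=2) -> return 1  (same call as traced above)
  -> return 3
  g(i=3) -> return 2  (same call as traced above)
-> return 5

cnt is incremented once per call, so count the calls in each subtree. Let C(i) = number of calls made by g(i).
C(0) = C(1) = 1 (base case, no recursion); C(i) = 1 + C(i - 1) + C(i - 2) otherwise.
C(2) = 1 + C(1) + C(0) = 1 + 1 + 1 = 3
C(3) = 1 + C(2) + C(1) = 1 + 3 + 1 = 5
C(4) = 1 + C(3) + C(2) = 1 + 5 + 3 = 9
C(5) = 1 + C(4) + C(3) = 1 + 9 + 5 = 15
cnt = C(5) = 15

Final answer: 15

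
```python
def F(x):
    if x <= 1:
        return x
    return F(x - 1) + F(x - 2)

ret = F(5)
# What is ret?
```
Call trace (a repeated sub-call is expanded the first time; later identical calls just restate its return value):
F(x=5)
  F(x=4)
    F(x=3)
      F(x=2)
        F(x=1)
        -> return 1
        F(x=0)
        -> return 0
      -> return 1
      F(x=1)
      -> return 1
    -> return 2
    F(x=2) -> return 1  (same call as traced above)
  -> return 3
  F(x=3) -> return 2  (same call as traced above)
-> return 5

Final answer: 5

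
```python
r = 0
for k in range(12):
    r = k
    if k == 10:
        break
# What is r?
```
Trace:
  r=0
  r=0, k=0
  r=1, k=1
  r=2, k=2
  r=3, k=3
  r=4, k=4
  r=5, k=5
  r=6, k=6
  r=7, k=7
  r=8, k=8
  r=9, k=9
  r=10, k=10

Final answer: 10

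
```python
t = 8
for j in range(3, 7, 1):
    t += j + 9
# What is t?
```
Trace:
  t=8
  t=20, j=3
  t=33, j=4
  t=47, j=5
  t=62, j=6

Final answer: 62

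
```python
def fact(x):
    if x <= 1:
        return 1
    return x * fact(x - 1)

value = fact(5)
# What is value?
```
Call trace:
fact(x=5)
  fact(x=4)
    fact(x=3)
      fact(x=2)
        fact(x=1)
        -> return 1
      -> return 2
    -> return 6
  -> return 24
-> return 120

Final answer: 120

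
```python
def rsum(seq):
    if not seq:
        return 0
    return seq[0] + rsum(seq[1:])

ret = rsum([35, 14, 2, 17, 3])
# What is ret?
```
Call trace:
rsum(seq=[35, 14, 2, 17, 3])
  rsum(seq=[14, 2, 17, 3])
    rsum(seq=[2, 17, 3])
      rsum(seq=[17, 3])
        rsum(seq=[3])
          rsum(seq=[])
          -> return 0
        -> return 3
      -> return 20
    -> return 22
  -> return 36
-> return 71

Final answer: 71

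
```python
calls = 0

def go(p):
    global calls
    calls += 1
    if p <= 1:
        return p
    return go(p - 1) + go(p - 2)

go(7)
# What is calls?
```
Call trace (a repeated sub-call is expanded the first time; later identical calls just restate its return value):
go(p=7)
  go(p=6)
    go(p=5)
      go(p=4)
        go(p=3)
          go(p=2)
            go(p=1)
            -> return 1
            go(p=0)
            -> return 0
          -> return 1
          go(p=1)
          -> return 1
        -> return 2
        go(p=2) -> return 1  (same call as traced above)
      -> return 3
      go(p=3) -> return 2  (same call as traced above)
    -> return 5
    go(p=4) -> return 3  (same call as traced above)
  -> return 8
  go(p=5) -> return 5  (same call as traced above)
-> return 13

calls is incremented once per call, so count the calls in each subtree. Let C(p) = number of calls made by go(p).
C(0) = C(1) = 1 (base case, no recursion); C(p) = 1 + C(p - 1) + C(p - 2) otherwise.
C(2) = 1 + C(1) + C(0) = 1 + 1 + 1 = 3
C(3) = 1 + C(2) + C(1) = 1 + 3 + 1 = 5
C(4) = 1 + C(3) + C(2) = 1 + 5 + 3 = 9
C(5) = 1 + C(4) + C(3) = 1 + 9 + 5 = 15
C(6) = 1 + C(5) + C(4) = 1 + 15 + 9 = 25
C(7) = 1 + C(6) + C(5) = 1 + 25 + 15 = 41
calls = C(7) = 41

Final answer: 41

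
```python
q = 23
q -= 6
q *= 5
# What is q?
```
Trace:
  q=23
  q=17
  q=85

Final answer: 85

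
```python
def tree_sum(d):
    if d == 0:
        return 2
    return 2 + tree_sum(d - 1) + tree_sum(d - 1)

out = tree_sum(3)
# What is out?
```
Call trace (a repeated sub-call is expanded the first time; later identical calls just restate its return value):
tree_sum(d=3)
  tree_sum(d=2)
    tree_sum(d=1)
      tree_sum(d=0)
      -> return 2
      tree_sum(d=0)
      -> return 2
    -> return 6
    tree_sum(d=1) -> return 6  (same call as traced above)
  -> return 14
  tree_sum(d=2) -> return 14  (same call as traced above)
-> return 30

Final answer: 30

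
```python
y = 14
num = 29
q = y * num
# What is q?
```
Trace:
  y=14
  y=14, num=29
  y=14, num=29, q=406

Final answer: 406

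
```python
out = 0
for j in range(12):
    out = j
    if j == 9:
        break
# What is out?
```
Trace:
  out=0
  out=0, j=0
  out=1, j=1
  out=2, j=2
  out=3, j=3
  out=4, j=4
  out=5, j=5
  out=6, j=6
  out=7, j=7
  out=8, j=8
  out=9, j=9

Final answer: 9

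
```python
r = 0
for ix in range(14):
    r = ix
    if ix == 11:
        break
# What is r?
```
Trace:
  r=0
  r=0, ix=0
  r=1, ix=1
  r=2, ix=2
  r=3, ix=3
  r=4, ix=4
  r=5, ix=5
  r=6, ix=6
  r=7, ix=7
  r=8, ix=8
  r=9, ix=9
  r=10, ix=10
  r=11, ix=11

Final answer: 11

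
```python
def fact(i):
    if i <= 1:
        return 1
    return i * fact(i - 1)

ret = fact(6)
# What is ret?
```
Call trace:
fact(i=6)
  fact(i=5)
    fact(i=4)
      fact(i=3)
        fact(i=2)
          fact(i=1)
          -> return 1
        -> return 2
      -> return 6
    -> return 24
  -> return 120
-> return 720

Final answer: 720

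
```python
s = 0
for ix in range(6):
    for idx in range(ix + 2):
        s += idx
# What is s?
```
Trace:
  s=0
  s=0, ix=0, idx=0
  s=1, ix=0, idx=1
  s=1, ix=1, idx=0
  s=2, ix=1, idx=1
  s=4, ix=1, idx=2
  s=4, ix=2, idx=0
  s=5, ix=2, idx=1
  s=7, ix=2, idx=2
  s=10, ix=2, idx=3
  s=10, ix=3, idx=0
  s=11, ix=3, idx=1
  s=13, ix=3, idx=2
  s=16, ix=3, idx=3
  s=20, ix=3, idx=4
  s=20, ix=4, idx=0
  s=21, ix=4, idx=1
  s=23, ix=4, idx=2
  s=26, ix=4, idx=3
  s=30, ix=4, idx=4
  s=35, ix=4, idx=5
  s=35, ix=5, idx=0
  s=36, ix=5, idx=1
  s=38, ix=5, idx=2
  s=41, ix=5, idx=3
  s=45, ix=5, idx=4
  s=50, ix=5, idx=5
  s=56, ix=5, idx=6

Final answer: 56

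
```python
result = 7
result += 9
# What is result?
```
Trace:
  result=7
  result=16

Final answer: 16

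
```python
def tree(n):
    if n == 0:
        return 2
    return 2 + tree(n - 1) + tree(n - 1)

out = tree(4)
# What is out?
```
Call trace (a repeated sub-call is expanded the first time; later identical calls just restate its return value):
tree(n=4)
  tree(n=3)
    tree(n=2)
      tree(n=1)
        tree(n=0)
        -> return 2
        tree(n=0)
        -> return 2
      -> return 6
      tree(n=1) -> return 6  (same call as traced above)
    -> return 14
    tree(n=2) -> return 14  (same call as traced above)
  -> return 30
  tree(n=3) -> return 30  (same call as traced above)
-> return 62

Final answer: 62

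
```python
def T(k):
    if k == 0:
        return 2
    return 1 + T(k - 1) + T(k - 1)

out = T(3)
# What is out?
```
Call trace (a repeated sub-call is expanded the first time; later identical calls just restate its return value):
T(k=3)
  T(k=2)
    T(k=1)
      T(k=0)
      -> return 2
      T(k=0)
      -> return 2
    -> return 5
    T(k=1) -> return 5  (same call as traced above)
  -> return 11
  T(k=2) -> return 11  (same call as traced above)
-> return 23

Final answer: 23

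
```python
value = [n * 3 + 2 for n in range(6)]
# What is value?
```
Trace:
  n=0
  n=1
  n=2
  n=3
  n=4
  n=5
  value=[2, 5, 8, 11, 14, 17]

Final answer: [2, 5, 8, 11, 14, 17]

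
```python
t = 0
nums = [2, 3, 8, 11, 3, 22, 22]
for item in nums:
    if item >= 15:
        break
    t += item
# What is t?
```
Trace:
  t=0
  t=2, item=2
  t=5, item=3
  t=13, item=8
  t=24, item=11
  t=27, item=3
  t=27, item=22

Final answer: 27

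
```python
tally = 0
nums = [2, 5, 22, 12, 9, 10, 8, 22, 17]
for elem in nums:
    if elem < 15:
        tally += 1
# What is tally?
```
Trace:
  tally=0
  tally=1, elem=2
  tally=2, elem=5
  tally=2, elem=22
  tally=3, elem=12
  tally=4, elem=9
  tally=5, elem=10
  tally=6, elem=8
  tally=6, elem=22
  tally=6, elem=17

Final answer: 6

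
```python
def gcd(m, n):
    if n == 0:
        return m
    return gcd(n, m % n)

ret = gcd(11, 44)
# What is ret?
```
Call trace:
gcd(m=11, n=44)
  gcd(m=44, n=11)
    gcd(m=11, n=0)
    -> return 11
  -> return 11
-> return 11

Final answer: 11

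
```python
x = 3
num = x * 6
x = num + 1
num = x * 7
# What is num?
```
Trace:
  x=3
  x=3, num=18
  x=19, num=18
  x=19, num=133

Final answer: 133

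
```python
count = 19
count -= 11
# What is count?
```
Trace:
  count=19
  count=8

Final answer: 8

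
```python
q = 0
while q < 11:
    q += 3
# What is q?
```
Trace:
  q=0
  q=3
  q=6
  q=9
  q=12

Final answer: 12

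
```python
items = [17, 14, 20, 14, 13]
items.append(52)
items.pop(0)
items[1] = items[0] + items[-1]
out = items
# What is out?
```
Trace:
  items=[17, 14, 20, 14, 13]
  items=[17, 14, 20, 14, 13, 52]
  items=[14, 20, 14, 13, 52]
  items=[14, 66, 14, 13, 52]
  items=[14, 66, 14, 13, 52], out=[14, 66, 14, 13, 52]

Final answer: [14, 66, 14, 13, 52]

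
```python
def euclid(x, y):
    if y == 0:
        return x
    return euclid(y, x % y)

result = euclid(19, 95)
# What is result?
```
Call trace:
euclid(x=19, y=95)
  euclid(x=95, y=19)
    euclid(x=19, y=0)
    -> return 19
  -> return 19
-> return 19

Final answer: 19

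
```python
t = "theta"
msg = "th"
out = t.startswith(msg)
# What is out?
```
Trace:
  t='theta'
  t='theta', msg='th'
  t='theta', msg='th', out=True

Final answer: True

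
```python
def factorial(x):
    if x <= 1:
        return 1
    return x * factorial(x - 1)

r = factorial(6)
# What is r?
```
Call trace:
factorial(x=6)
  factorial(x=5)
    factorial(x=4)
      factorial(x=3)
        factorial(x=2)
          factorial(x=1)
          -> return 1
        -> return 2
      -> return 6
    -> return 24
  -> return 120
-> return 720

Final answer: 720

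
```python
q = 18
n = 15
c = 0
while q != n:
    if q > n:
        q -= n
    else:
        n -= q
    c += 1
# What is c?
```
Trace:
  q=18
  q=18, n=15
  q=18, n=15, c=0
  q=3, n=15, c=1
  q=3, n=12, c=2
  q=3, n=9, c=3
  q=3, n=6, c=4
  q=3, n=3, c=5

Final answer: 5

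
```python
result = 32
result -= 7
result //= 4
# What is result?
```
Trace:
  result=32
  result=25
  result=6

Final answer: 6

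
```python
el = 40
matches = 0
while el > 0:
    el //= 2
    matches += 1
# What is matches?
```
Trace:
  el=40
  el=40, matches=0
  el=20, matches=1
  el=10, matches=2
  el=5, matches=3
  el=2, matches=4
  el=1, matches=5
  el=0, matches=6

Final answer: 6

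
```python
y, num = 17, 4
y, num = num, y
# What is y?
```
Trace:
  y=17, num=4
  y=4, num=17

Final answer: 4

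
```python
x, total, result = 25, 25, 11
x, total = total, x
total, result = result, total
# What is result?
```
Trace:
  x=25, total=25, result=11
  x=25, total=25, result=11
  x=25, total=11, result=25

Final answer: 25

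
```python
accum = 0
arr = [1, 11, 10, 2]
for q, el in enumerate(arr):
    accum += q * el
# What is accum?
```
Trace:
  accum=0
  accum=0, q=0, el=1
  accum=11, q=1, el=11
  accum=31, q=2, el=10
  accum=37, q=3, el=2

Final answer: 37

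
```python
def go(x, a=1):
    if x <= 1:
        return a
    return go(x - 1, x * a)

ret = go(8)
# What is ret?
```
Call trace:
go(x=8, a=1)
  go(x=7, a=8)
    go(x=6, a=56)
      go(x=5, a=336)
        go(x=4, a=1680)
          go(x=3, a=6720)
            go(x=2, a=20160)
              go(x=1, a=40320)
              -> return 40320
            -> return 40320
          -> return 40320
        -> return 40320
      -> return 40320
    -> return 40320
  -> return 40320
-> return 40320

Final answer: 40320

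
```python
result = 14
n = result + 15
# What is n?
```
Trace:
  result=14
  result=14, n=29

Final answer: 29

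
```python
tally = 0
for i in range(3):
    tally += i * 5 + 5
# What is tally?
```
Trace:
  tally=0
  tally=5, i=0
  tally=15, i=1
  tally=30, i=2

Final answer: 30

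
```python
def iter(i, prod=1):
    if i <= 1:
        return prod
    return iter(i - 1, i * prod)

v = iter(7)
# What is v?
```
Call trace:
iter(i=7, prod=1)
  iter(i=6, prod=7)
    iter(i=5, prod=42)
      iter(i=4, prod=210)
        iter(i=3, prod=840)
          iter(i=2, prod=2520)
            iter(i=1, prod=5040)
            -> return 5040
          -> return 5040
        -> return 5040
      -> return 5040
    -> return 5040
  -> return 5040
-> return 5040

Final answer: 5040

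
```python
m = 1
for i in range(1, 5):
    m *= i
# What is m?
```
Trace:
  m=1
  m=1, i=1
  m=2, i=2
  m=6, i=3
  m=24, i=4

Final answer: 24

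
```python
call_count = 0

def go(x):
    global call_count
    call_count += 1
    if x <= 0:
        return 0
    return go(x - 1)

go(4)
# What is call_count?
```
Call trace:
go(x=4)
  go(x=3)
    go(x=2)
      go(x=1)
        go(x=0)
        -> return 0
      -> return 0
    -> return 0
  -> return 0
-> return 0

call_count is incremented once per call. go is entered once for each x = 4, 3, 2, 1, 0 (the x <= 0 call returns without recursing), i.e. 4 + 1 calls.
call_count = 5

Final answer: 5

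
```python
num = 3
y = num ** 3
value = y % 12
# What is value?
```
Trace:
  num=3
  num=3, y=27
  num=3, y=27, value=3

Final answer: 3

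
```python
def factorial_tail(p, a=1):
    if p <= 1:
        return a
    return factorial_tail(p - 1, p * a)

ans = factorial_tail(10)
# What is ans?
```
Call trace:
factorial_tail(p=10, a=1)
  factorial_tail(p=9, a=10)
    factorial_tail(p=8, a=90)
      factorial_tail(p=7, a=720)
        factorial_tail(p=6, a=5040)
          factorial_tail(p=5, a=30240)
            factorial_tail(p=4, a=151200)
              factorial_tail(p=3, a=604800)
                factorial_tail(p=2, a=1814400)
                  factorial_tail(p=1, a=3628800)
                  -> return 3628800
                -> return 3628800
              -> return 3628800
            -> return 3628800
          -> return 3628800
        -> return 3628800
      -> return 3628800
    -> return 3628800
  -> return 3628800
-> return 3628800

Final answer: 3628800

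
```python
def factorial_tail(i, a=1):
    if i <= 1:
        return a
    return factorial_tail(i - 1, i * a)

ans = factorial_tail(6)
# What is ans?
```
Call trace:
factorial_tail(i=6, a=1)
  factorial_tail(i=5, a=6)
    factorial_tail(i=4, a=30)
      factorial_tail(i=3, a=120)
        factorial_tail(i=2, a=360)
          factorial_tail(i=1, a=720)
          -> return 720
        -> return 720
      -> return 720
    -> return 720
  -> return 720
-> return 720

Final answer: 720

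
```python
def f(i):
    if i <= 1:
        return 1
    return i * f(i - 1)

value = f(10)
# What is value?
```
Call trace:
f(i=10)
  f(i=9)
    f(i=8)
      f(i=7)
        f(i=6)
          f(i=5)
            f(i=4)
              f(i=3)
                f(i=2)
                  f(i=1)
                  -> return 1
                -> return 2
              -> return 6
            -> return 24
          -> return 120
        -> return 720
      -> return 5040
    -> return 40320
  -> return 362880
-> return 3628800

Final answer: 3628800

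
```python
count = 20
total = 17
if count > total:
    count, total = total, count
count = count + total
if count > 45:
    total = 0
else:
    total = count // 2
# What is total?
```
Trace:
  count=20
  count=20, total=17
  count=17, total=20
  count=37, total=20
  count=37, total=18

Final answer: 18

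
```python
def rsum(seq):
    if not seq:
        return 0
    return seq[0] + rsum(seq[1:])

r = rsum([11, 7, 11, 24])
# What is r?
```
Call trace:
rsum(seq=[11, 7, 11, 24])
  rsum(seq=[7, 11, 24])
    rsum(seq=[11, 24])
      rsum(seq=[24])
        rsum(seq=[])
        -> return 0
      -> return 24
    -> return 35
  -> return 42
-> return 53

Final answer: 53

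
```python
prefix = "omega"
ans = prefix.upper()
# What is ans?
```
Trace:
  prefix='omega'
  prefix='omega', ans='OMEGA'

Final answer: 'OMEGA'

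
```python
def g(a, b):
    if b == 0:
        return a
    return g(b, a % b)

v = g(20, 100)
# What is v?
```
Call trace:
g(a=20, b=100)
  g(a=100, b=20)
    g(a=20, b=0)
    -> return 20
  -> return 20
-> return 20

Final answer: 20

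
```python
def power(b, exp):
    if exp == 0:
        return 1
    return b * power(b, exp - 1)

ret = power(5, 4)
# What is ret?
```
Call trace:
power(b=5, exp=4)
  power(b=5, exp=3)
    power(b=5, exp=2)
      power(b=5, exp=1)
        power(b=5, exp=0)
        -> return 1
      -> return 5
    -> return 25
  -> return 125
-> return 625

Final answer: 625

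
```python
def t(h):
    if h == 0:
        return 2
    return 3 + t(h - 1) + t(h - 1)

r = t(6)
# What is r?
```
Call trace (a repeated sub-call is expanded the first time; later identical calls just restate its return value):
t(h=6)
  t(h=5)
    t(h=4)
      t(h=3)
        t(h=2)
          t(h=1)
            t(h=0)
            -> return 2
            t(h=0)
            -> return 2
          -> return 7
          t(h=1) -> return 7  (same call as traced above)
        -> return 17
        t(h=2) -> return 17  (same call as traced above)
      -> return 37
      t(h=3) -> return 37  (same call as traced above)
    -> return 77
    t(h=4) -> return 77  (same call as traced above)
  -> return 157
  t(h=5) -> return 157  (same call as traced above)
-> return 317

Final answer: 317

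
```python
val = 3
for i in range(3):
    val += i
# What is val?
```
Trace:
  val=3
  val=3, i=0
  val=4, i=1
  val=6, i=2

Final answer: 6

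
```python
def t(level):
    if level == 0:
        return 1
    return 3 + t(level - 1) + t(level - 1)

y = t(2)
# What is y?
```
Call trace (a repeated sub-call is expanded the first time; later identical calls just restate its return value):
t(level=2)
  t(level=1)
    t(level=0)
    -> return 1
    t(level=0)
    -> return 1
  -> return 5
  t(level=1) -> return 5  (same call as traced above)
-> return 13

Final answer: 13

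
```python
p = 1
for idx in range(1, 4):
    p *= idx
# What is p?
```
Trace:
  p=1
  p=1, idx=1
  p=2, idx=2
  p=6, idx=3

Final answer: 6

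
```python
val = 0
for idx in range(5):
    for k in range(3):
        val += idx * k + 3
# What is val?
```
Trace:
  val=0
  val=3, idx=0, k=0
  val=6, idx=0, k=1
  val=9, idx=0, k=2
  val=12, idx=1, k=0
  val=16, idx=1, k=1
  val=21, idx=1, k=2
  val=24, idx=2, k=0
  val=29, idx=2, k=1
  val=36, idx=2, k=2
  val=39, idx=3, k=0
  val=45, idx=3, k=1
  val=54, idx=3, k=2
  val=57, idx=4, k=0
  val=64, idx=4, k=1
  val=75, idx=4, k=2

Final answer: 75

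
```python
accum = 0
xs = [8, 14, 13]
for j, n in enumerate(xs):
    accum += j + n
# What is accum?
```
Trace:
  accum=0
  accum=8, j=0, n=8
  accum=23, j=1, n=14
  accum=38, j=2, n=13

Final answer: 38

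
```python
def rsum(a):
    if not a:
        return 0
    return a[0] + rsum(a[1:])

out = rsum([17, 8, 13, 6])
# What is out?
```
Call trace:
rsum(a=[17, 8, 13, 6])
  rsum(a=[8, 13, 6])
    rsum(a=[13, 6])
      rsum(a=[6])
        rsum(a=[])
        -> return 0
      -> return 6
    -> return 19
  -> return 27
-> return 44

Final answer: 44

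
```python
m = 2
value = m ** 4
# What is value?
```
Trace:
  m=2
  m=2, value=16

Final answer: 16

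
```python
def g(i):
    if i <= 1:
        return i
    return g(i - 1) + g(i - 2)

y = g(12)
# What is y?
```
Call trace (a repeated sub-call is expanded the first time; later identical calls just restate its return value):
g(i=12)
  g(i=11)
    g(i=10)
      g(i=9)
        g(i=8)
          g(i=7)
            g(i=6)
              g(i=5)
                g(i=4)
                  g(i=3)
                    g(i=2)
                      g(i=1)
                      -> return 1
                      g(i=0)
                      -> return 0
                    -> return 1
                    g(i=1)
                    -> return 1
                  -> return 2
                  g(i=2) -> return 1  (same call as traced above)
                -> return 3
                g(i=3) -> return 2  (same call as traced above)
              -> return 5
              g(i=4) -> return 3  (same call as traced above)
            -> return 8
            g(i=5) -> return 5  (same call as traced above)
          -> return 13
          g(i=6) -> return 8  (same call as traced above)
        -> return 21
        g(i=7) -> return 13  (same call as traced above)
      -> return 34
      g(i=8) -> return 21  (same call as traced above)
    -> return 55
    g(i=9) -> return 34  (same call as traced above)
  -> return 89
  g(i=10) -> return 55  (same call as traced above)
-> return 144

Final answer: 144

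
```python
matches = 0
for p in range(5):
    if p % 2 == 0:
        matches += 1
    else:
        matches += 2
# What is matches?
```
Trace:
  matches=0
  matches=1, p=0
  matches=3, p=1
  matches=4, p=2
  matches=6, p=3
  matches=7, p=4

Final answer: 7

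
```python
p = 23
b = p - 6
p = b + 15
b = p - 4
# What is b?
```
Trace:
  p=23
  p=23, b=17
  p=32, b=17
  p=32, b=28

Final answer: 28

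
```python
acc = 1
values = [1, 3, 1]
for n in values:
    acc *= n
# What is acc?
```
Trace:
  acc=1
  acc=1, n=1
  acc=3, n=3
  acc=3, n=1

Final answer: 3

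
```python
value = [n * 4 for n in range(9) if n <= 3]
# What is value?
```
Trace:
  n=0
  n=1
  n=2
  n=3
  n=4
  n=5
  n=6
  n=7
  n=8
  value=[0, 4, 8, 12]

Final answer: [0, 4, 8, 12]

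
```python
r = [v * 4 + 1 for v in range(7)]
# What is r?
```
Trace:
  v=0
  v=1
  v=2
  v=3
  v=4
  v=5
  v=6
  r=[1, 5, 9, 13, 17, 21, 25]

Final answer: [1, 5, 9, 13, 17, 21, 25]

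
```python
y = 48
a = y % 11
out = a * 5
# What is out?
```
Trace:
  y=48
  y=48, a=4
  y=48, a=4, out=20

Final answer: 20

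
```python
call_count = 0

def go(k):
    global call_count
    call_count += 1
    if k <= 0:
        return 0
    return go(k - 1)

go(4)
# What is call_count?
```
Call trace:
go(k=4)
  go(k=3)
    go(k=2)
      go(k=1)
        go(k=0)
        -> return 0
      -> return 0
    -> return 0
  -> return 0
-> return 0

call_count is incremented once per call. go is entered once for each k = 4, 3, 2, 1, 0 (the k <= 0 call returns without recursing), i.e. 4 + 1 calls.
call_count = 5

Final answer: 5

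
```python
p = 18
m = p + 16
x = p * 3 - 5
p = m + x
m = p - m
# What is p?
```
Trace:
  p=18
  p=18, m=34
  p=18, m=34, x=49
  p=83, m=34, x=49
  p=83, m=49, x=49

Final answer: 83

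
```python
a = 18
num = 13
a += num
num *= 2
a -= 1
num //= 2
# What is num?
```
Trace:
  a=18
  a=18, num=13
  a=31, num=13
  a=31, num=26
  a=30, num=26
  a=30, num=13

Final answer: 13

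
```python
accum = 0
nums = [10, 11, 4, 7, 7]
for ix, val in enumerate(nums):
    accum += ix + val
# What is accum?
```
Trace:
  accum=0
  accum=10, ix=0, val=10
  accum=22, ix=1, val=11
  accum=28, ix=2, val=4
  accum=38, ix=3, val=7
  accum=49, ix=4, val=7

Final answer: 49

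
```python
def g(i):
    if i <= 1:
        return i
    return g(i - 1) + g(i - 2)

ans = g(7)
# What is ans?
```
Call trace (a repeated sub-call is expanded the first time; later identical calls just restate its return value):
g(i=7)
  g(i=6)
    g(i=5)
      g(i=4)
        g(i=3)
          g(i=2)
            g(i=1)
            -> return 1
            g(i=0)
            -> return 0
          -> return 1
          g(i=1)
          -> return 1
        -> return 2
        g(i=2) -> return 1  (same call as traced above)
      -> return 3
      g(i=3) -> return 2  (same call as traced above)
    -> return 5
    g(i=4) -> return 3  (same call as traced above)
  -> return 8
  g(i=5) -> return 5  (same call as traced above)
-> return 13

Final answer: 13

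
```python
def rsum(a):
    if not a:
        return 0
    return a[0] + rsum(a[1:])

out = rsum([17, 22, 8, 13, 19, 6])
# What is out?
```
Call trace:
rsum(a=[17, 22, 8, 13, 19, 6])
  rsum(a=[22, 8, 13, 19, 6])
    rsum(a=[8, 13, 19, 6])
      rsum(a=[13, 19, 6])
        rsum(a=[19, 6])
          rsum(a=[6])
            rsum(a=[])
            -> return 0
          -> return 6
        -> return 25
      -> return 38
    -> return 46
  -> return 68
-> return 85

Final answer: 85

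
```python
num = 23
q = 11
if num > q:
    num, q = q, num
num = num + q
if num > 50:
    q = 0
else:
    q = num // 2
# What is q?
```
Trace:
  num=23
  num=23, q=11
  num=11, q=23
  num=34, q=23
  num=34, q=17

Final answer: 17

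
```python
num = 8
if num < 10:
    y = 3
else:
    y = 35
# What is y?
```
Trace:
  num=8
  num=8, y=3

Final answer: 3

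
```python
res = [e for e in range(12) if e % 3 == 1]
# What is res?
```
Trace:
  e=0
  e=1
  e=2
  e=3
  e=4
  e=5
  e=6
  e=7
  e=8
  e=9
  e=10
  e=11
  res=[1, 4, 7, 10]

Final answer: [1, 4, 7, 10]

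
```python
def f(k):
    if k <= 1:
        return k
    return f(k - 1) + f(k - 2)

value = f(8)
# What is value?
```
Call trace (a repeated sub-call is expanded the first time; later identical calls just restate its return value):
f(k=8)
  f(k=7)
    f(k=6)
      f(k=5)
        f(k=4)
          f(k=3)
            f(k=2)
              f(k=1)
              -> return 1
              f(k=0)
              -> return 0
            -> return 1
            f(k=1)
            -> return 1
          -> return 2
          f(k=2) -> return 1  (same call as traced above)
        -> return 3
        f(k=3) -> return 2  (same call as traced above)
      -> return 5
      f(k=4) -> return 3  (same call as traced above)
    -> return 8
    f(k=5) -> return 5  (same call as traced above)
  -> return 13
  f(k=6) -> return 8  (same call as traced above)
-> return 21

Final answer: 21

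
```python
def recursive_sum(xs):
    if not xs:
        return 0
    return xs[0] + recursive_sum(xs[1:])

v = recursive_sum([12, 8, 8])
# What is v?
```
Call trace:
recursive_sum(xs=[12, 8, 8])
  recursive_sum(xs=[8, 8])
    recursive_sum(xs=[8])
      recursive_sum(xs=[])
      -> return 0
    -> return 8
  -> return 16
-> return 28

Final answer: 28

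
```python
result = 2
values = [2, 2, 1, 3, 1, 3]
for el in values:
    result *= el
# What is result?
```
Trace:
  result=2
  result=4, el=2
  result=8, el=2
  result=8, el=1
  result=24, el=3
  result=24, el=1
  result=72, el=3

Final answer: 72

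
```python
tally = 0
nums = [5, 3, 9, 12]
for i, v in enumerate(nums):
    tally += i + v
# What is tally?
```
Trace:
  tally=0
  tally=5, i=0, v=5
  tally=9, i=1, v=3
  tally=20, i=2, v=9
  tally=35, i=3, v=12

Final answer: 35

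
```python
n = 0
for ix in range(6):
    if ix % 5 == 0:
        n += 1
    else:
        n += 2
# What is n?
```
Trace:
  n=0
  n=1, ix=0
  n=3, ix=1
  n=5, ix=2
  n=7, ix=3
  n=9, ix=4
  n=10, ix=5

Final answer: 10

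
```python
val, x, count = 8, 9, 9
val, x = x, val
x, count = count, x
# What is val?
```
Trace:
  val=8, x=9, count=9
  val=9, x=8, count=9
  val=9, x=9, count=8

Final answer: 9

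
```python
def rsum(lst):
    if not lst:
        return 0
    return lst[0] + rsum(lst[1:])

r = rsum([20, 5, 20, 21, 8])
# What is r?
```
Call trace:
rsum(lst=[20, 5, 20, 21, 8])
  rsum(lst=[5, 20, 21, 8])
    rsum(lst=[20, 21, 8])
      rsum(lst=[21, 8])
        rsum(lst=[8])
          rsum(lst=[])
          -> return 0
        -> return 8
      -> return 29
    -> return 49
  -> return 54
-> return 74

Final answer: 74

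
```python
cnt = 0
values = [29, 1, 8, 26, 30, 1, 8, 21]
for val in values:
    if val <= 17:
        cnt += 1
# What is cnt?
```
Trace:
  cnt=0
  cnt=0, val=29
  cnt=1, val=1
  cnt=2, val=8
  cnt=2, val=26
  cnt=2, val=30
  cnt=3, val=1
  cnt=4, val=8
  cnt=4, val=21

Final answer: 4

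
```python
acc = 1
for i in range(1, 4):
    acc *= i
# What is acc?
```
Trace:
  acc=1
  acc=1, i=1
  acc=2, i=2
  acc=6, i=3

Final answer: 6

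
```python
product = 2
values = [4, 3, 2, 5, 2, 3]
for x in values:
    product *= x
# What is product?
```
Trace:
  product=2
  product=8, x=4
  product=24, x=3
  product=48, x=2
  product=240, x=5
  product=480, x=2
  product=1440, x=3

Final answer: 1440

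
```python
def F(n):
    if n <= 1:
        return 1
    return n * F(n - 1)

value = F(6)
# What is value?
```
Call trace:
F(n=6)
  F(n=5)
    F(n=4)
      F(n=3)
        F(n=2)
          F(n=1)
          -> return 1
        -> return 2
      -> return 6
    -> return 24
  -> return 120
-> return 720

Final answer: 720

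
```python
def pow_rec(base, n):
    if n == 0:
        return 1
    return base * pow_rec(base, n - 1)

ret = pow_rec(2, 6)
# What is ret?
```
Call trace:
pow_rec(base=2, n=6)
  pow_rec(base=2, n=5)
    pow_rec(base=2, n=4)
      pow_rec(base=2, n=3)
        pow_rec(base=2, n=2)
          pow_rec(base=2, n=1)
            pow_rec(base=2, n=0)
            -> return 1
          -> return 2
        -> return 4
      -> return 8
    -> return 16
  -> return 32
-> return 64

Final answer: 64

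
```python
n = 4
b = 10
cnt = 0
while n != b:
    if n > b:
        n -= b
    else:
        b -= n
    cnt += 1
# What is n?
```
Trace:
  n=4
  n=4, b=10
  n=4, b=10, cnt=0
  n=4, b=6, cnt=1
  n=4, b=2, cnt=2
  n=2, b=2, cnt=3

Final answer: 2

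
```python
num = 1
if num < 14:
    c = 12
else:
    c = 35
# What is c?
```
Trace:
  num=1
  num=1, c=12

Final answer: 12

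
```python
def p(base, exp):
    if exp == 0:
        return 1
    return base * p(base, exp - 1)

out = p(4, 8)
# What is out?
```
Call trace:
p(base=4, exp=8)
  p(base=4, exp=7)
    p(base=4, exp=6)
      p(base=4, exp=5)
        p(base=4, exp=4)
          p(base=4, exp=3)
            p(base=4, exp=2)
              p(base=4, exp=1)
                p(base=4, exp=0)
                -> return 1
              -> return 4
            -> return 16
          -> return 64
        -> return 256
      -> return 1024
    -> return 4096
  -> return 16384
-> return 65536

Final answer: 65536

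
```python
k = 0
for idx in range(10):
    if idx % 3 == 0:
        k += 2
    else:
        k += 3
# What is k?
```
Trace:
  k=0
  k=2, idx=0
  k=5, idx=1
  k=8, idx=2
  k=10, idx=3
  k=13, idx=4
  k=16, idx=5
  k=18, idx=6
  k=21, idx=7
  k=24, idx=8
  k=26, idx=9

Final answer: 26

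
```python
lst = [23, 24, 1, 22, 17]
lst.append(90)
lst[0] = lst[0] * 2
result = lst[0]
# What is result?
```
Trace:
  lst=[23, 24, 1, 22, 17]
  lst=[23, 24, 1, 22, 17, 90]
  lst=[46, 24, 1, 22, 17, 90]
  lst=[46, 24, 1, 22, 17, 90], result=46

Final answer: 46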